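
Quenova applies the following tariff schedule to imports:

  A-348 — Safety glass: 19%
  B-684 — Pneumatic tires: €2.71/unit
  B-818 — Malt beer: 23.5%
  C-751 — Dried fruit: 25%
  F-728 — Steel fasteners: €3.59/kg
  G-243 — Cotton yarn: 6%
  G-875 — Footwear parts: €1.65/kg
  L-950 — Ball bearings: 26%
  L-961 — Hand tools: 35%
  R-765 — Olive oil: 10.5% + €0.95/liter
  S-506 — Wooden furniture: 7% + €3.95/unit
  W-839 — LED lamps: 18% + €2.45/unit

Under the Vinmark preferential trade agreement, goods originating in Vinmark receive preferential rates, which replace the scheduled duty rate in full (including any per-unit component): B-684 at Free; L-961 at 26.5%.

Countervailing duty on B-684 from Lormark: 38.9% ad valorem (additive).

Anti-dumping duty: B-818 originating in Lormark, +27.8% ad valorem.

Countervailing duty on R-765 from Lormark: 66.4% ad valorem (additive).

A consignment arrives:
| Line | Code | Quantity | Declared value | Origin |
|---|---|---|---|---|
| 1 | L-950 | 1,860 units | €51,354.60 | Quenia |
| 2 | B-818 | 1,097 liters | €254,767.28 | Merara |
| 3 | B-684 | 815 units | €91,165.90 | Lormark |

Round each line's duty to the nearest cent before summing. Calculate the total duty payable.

€110,894.70

Line 1 (L-950, Quenia, 1,860 units, €51,354.60):
Base rate for L-950 is 26%.
Duty = €51,354.60 × 26% = €13,352.20.
Line 2 (B-818, Merara, 1,097 liters, €254,767.28):
Base rate for B-818 is 23.5%.
The additional-duty order on B-818 targets Lormark, not Merara; it does not apply.
Duty = €254,767.28 × 23.5% = €59,870.31.
Line 3 (B-684, Lormark, 815 units, €91,165.90):
Base rate for B-684 is €2.71/unit.
B-684 has an FTA preferential rate, but origin Lormark is not Vinmark; base rate stands.
Additional duty on B-684 from Lormark: +38.9% ad valorem. Applied ad valorem rate = 38.9%.
Duty = €91,165.90 × 38.9% + 815 × €2.71 = €37,672.19.
Total = €13,352.20 + €59,870.31 + €37,672.19 = €110,894.70.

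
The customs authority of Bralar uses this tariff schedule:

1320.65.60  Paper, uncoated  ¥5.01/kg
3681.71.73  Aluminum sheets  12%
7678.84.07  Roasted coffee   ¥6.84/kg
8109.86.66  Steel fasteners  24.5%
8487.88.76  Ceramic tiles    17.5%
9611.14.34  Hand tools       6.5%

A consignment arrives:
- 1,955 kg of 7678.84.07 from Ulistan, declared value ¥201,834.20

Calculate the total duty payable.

Line 1 (7678.84.07, Ulistan, 1,955 kg, ¥201,834.20):
Base rate for 7678.84.07 is ¥6.84/kg.
Duty = 1,955 × ¥6.84 = ¥13,372.20.

¥13,372.20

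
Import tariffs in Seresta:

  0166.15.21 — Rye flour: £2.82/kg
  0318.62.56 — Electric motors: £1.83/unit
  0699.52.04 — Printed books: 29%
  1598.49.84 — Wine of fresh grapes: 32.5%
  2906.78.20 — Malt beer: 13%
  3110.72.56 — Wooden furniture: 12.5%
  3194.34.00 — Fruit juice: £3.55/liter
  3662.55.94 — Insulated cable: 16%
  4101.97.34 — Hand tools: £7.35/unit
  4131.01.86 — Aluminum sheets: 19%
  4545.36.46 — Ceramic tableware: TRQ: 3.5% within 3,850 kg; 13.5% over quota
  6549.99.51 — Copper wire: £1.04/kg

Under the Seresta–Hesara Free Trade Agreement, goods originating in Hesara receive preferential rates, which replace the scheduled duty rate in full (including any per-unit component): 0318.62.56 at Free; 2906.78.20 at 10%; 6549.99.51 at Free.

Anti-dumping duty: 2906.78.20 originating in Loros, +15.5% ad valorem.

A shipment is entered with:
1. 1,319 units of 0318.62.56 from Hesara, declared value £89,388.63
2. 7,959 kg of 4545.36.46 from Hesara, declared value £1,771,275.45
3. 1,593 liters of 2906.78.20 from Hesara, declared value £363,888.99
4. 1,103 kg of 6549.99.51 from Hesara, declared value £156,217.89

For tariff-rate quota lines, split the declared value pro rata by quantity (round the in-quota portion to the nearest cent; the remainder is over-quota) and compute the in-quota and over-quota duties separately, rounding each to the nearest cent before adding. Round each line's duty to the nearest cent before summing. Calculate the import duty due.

£189,829.33

Line 1 (0318.62.56, Hesara, 1,319 units, £89,388.63):
Base rate for 0318.62.56 is £1.83/unit.
Origin Hesara qualifies under the Seresta–Hesara agreement and 0318.62.56 is covered: preferential rate Free applies instead.
Duty = £89,388.63 × 0% = £0.00.
Line 2 (4545.36.46, Hesara, 7,959 kg, £1,771,275.45):
Code 4545.36.46 is under a tariff-rate quota (threshold 3,850 kg). In-quota: 3,850 kg at 3.5%; over-quota: 4,109 kg at 13.5%.
Pro-rata value split: in-quota = £1,771,275.45 × 3,850/7,959 = £856,817.50; over-quota = £1,771,275.45 − £856,817.50 = £914,457.95.
In-quota duty = £856,817.50 × 3.5% = £29,988.61. Over-quota duty = £914,457.95 × 13.5% = £123,451.82.
Line duty = £29,988.61 + £123,451.82 = £153,440.43.
Line 3 (2906.78.20, Hesara, 1,593 liters, £363,888.99):
Base rate for 2906.78.20 is 13%.
Origin Hesara qualifies under the Seresta–Hesara agreement and 2906.78.20 is covered: preferential rate 10% applies instead.
The additional-duty order on 2906.78.20 targets Loros, not Hesara; it does not apply.
Duty = £363,888.99 × 10% = £36,388.90.
Line 4 (6549.99.51, Hesara, 1,103 kg, £156,217.89):
Base rate for 6549.99.51 is £1.04/kg.
Origin Hesara qualifies under the Seresta–Hesara agreement and 6549.99.51 is covered: preferential rate Free applies instead.
Duty = £156,217.89 × 0% = £0.00.
Total = £0.00 + £153,440.43 + £36,388.90 + £0.00 = £189,829.33.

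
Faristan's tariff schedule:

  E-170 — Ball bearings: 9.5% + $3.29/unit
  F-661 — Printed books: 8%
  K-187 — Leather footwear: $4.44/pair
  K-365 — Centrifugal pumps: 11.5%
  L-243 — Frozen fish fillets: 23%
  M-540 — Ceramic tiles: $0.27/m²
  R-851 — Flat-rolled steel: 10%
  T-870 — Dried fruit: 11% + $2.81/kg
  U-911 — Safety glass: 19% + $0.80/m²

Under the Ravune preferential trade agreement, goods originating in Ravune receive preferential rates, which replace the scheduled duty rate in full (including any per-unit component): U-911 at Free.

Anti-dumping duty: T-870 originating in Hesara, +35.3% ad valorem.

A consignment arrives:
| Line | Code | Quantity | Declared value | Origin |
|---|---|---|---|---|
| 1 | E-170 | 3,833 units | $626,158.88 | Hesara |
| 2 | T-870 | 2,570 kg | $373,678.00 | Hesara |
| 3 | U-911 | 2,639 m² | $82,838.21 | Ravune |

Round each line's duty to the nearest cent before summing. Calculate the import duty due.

$252,330.27

Line 1 (E-170, Hesara, 3,833 units, $626,158.88):
Base rate for E-170 is 9.5% + $3.29/unit.
Duty = $626,158.88 × 9.5% + 3,833 × $3.29 = $72,095.66.
Line 2 (T-870, Hesara, 2,570 kg, $373,678.00):
Base rate for T-870 is 11% + $2.81/kg.
Additional duty on T-870 from Hesara: +35.3%. Applied ad valorem rate: 11% + 35.3% = 46.3%.
Duty = $373,678.00 × 46.3% + 2,570 × $2.81 = $180,234.61.
Line 3 (U-911, Ravune, 2,639 m², $82,838.21):
Base rate for U-911 is 19% + $0.80/m².
Origin Ravune qualifies under the Faristan–Ravune agreement and U-911 is covered: preferential rate Free applies instead.
Duty = $82,838.21 × 0% = $0.00.
Total = $72,095.66 + $180,234.61 + $0.00 = $252,330.27.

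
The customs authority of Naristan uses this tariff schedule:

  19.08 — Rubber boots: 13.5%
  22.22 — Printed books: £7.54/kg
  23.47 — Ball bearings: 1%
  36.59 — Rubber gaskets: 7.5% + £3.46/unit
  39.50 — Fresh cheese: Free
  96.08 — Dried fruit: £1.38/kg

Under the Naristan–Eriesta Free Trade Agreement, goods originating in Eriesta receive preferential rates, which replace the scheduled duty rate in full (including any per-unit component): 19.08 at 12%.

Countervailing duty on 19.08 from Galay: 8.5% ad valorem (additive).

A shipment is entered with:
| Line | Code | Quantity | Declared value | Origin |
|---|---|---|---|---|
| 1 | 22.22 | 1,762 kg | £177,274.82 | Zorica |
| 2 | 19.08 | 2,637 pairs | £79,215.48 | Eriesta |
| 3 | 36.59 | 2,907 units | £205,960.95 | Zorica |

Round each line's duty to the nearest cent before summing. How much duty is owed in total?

Line 1 (22.22, Zorica, 1,762 kg, £177,274.82):
Base rate for 22.22 is £7.54/kg.
Duty = 1,762 × £7.54 = £13,285.48.
Line 2 (19.08, Eriesta, 2,637 pairs, £79,215.48):
Base rate for 19.08 is 13.5%.
Origin Eriesta qualifies under the Naristan–Eriesta agreement and 19.08 is covered: preferential rate 12% applies instead.
The additional-duty order on 19.08 targets Galay, not Eriesta; it does not apply.
Duty = £79,215.48 × 12% = £9,505.86.
Line 3 (36.59, Zorica, 2,907 units, £205,960.95):
Base rate for 36.59 is 7.5% + £3.46/unit.
Duty = £205,960.95 × 7.5% + 2,907 × £3.46 = £25,505.29.
Total = £13,285.48 + £9,505.86 + £25,505.29 = £48,296.63.

£48,296.63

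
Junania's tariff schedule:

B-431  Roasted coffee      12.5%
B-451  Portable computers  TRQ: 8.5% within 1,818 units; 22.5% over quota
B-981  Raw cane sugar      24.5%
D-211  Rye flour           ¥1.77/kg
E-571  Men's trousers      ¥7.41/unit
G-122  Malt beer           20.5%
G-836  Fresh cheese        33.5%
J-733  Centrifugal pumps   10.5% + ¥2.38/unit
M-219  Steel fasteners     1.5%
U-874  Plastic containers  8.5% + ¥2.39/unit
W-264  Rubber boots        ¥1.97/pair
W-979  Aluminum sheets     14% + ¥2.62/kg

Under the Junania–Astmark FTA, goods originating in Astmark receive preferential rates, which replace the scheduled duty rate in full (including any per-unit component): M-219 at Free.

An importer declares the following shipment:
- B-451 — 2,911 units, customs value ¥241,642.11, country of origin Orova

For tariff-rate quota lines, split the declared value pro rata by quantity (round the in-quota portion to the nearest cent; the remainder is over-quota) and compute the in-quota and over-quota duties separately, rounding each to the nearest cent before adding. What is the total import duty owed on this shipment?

Line 1 (B-451, Orova, 2,911 units, ¥241,642.11):
Code B-451 is under a tariff-rate quota (threshold 1,818 units). In-quota: 1,818 units at 8.5%; over-quota: 1,093 units at 22.5%.
Pro-rata value split: in-quota = ¥241,642.11 × 1,818/2,911 = ¥150,912.18; over-quota = ¥241,642.11 − ¥150,912.18 = ¥90,729.93.
In-quota duty = ¥150,912.18 × 8.5% = ¥12,827.54. Over-quota duty = ¥90,729.93 × 22.5% = ¥20,414.23.
Line duty = ¥12,827.54 + ¥20,414.23 = ¥33,241.77.

¥33,241.77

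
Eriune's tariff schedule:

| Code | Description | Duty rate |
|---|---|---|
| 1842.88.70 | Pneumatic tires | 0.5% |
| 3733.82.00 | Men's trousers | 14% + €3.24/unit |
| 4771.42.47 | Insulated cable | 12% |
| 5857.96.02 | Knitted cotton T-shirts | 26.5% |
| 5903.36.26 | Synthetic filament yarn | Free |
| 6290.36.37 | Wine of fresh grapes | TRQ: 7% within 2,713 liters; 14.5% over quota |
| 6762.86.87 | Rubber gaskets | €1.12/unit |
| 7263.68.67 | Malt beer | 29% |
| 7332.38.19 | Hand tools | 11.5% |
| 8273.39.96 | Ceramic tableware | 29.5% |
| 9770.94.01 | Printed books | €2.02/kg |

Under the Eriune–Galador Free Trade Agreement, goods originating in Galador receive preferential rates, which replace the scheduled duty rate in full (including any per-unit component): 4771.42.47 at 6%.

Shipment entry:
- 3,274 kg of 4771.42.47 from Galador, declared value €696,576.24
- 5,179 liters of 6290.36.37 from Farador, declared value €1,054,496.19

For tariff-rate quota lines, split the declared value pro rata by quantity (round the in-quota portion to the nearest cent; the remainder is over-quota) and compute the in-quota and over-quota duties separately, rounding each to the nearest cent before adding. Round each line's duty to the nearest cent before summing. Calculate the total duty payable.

Line 1 (4771.42.47, Galador, 3,274 kg, €696,576.24):
Base rate for 4771.42.47 is 12%.
Origin Galador qualifies under the Eriune–Galador agreement and 4771.42.47 is covered: preferential rate 6% applies instead.
Duty = €696,576.24 × 6% = €41,794.57.
Line 2 (6290.36.37, Farador, 5,179 liters, €1,054,496.19):
Code 6290.36.37 is under a tariff-rate quota (threshold 2,713 liters). In-quota: 2,713 liters at 7%; over-quota: 2,466 liters at 14.5%.
Pro-rata value split: in-quota = €1,054,496.19 × 2,713/5,179 = €552,393.93; over-quota = €1,054,496.19 − €552,393.93 = €502,102.26.
In-quota duty = €552,393.93 × 7% = €38,667.58. Over-quota duty = €502,102.26 × 14.5% = €72,804.83.
Line duty = €38,667.58 + €72,804.83 = €111,472.41.
Total = €41,794.57 + €111,472.41 = €153,266.98.

€153,266.98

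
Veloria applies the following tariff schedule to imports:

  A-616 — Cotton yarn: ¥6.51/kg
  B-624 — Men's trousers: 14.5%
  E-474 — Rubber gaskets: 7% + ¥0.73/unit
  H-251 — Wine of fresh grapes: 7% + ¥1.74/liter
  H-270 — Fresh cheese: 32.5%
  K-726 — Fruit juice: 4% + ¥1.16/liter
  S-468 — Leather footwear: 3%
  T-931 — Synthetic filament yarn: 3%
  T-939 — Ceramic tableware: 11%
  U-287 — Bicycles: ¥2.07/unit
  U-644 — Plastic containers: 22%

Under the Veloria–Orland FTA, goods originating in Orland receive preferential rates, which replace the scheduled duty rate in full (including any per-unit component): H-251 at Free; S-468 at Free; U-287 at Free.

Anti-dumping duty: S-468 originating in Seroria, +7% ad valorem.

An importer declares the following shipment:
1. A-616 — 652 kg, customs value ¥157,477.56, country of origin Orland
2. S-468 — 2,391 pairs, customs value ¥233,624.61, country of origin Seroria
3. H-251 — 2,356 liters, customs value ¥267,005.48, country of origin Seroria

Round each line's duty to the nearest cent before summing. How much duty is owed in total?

Line 1 (A-616, Orland, 652 kg, ¥157,477.56):
Base rate for A-616 is ¥6.51/kg.
Origin Orland is the FTA partner but A-616 is not on the preference list; base rate stands.
Duty = 652 × ¥6.51 = ¥4,244.52.
Line 2 (S-468, Seroria, 2,391 pairs, ¥233,624.61):
Base rate for S-468 is 3%.
S-468 has an FTA preferential rate, but origin Seroria is not Orland; base rate stands.
Additional duty on S-468 from Seroria: +7%. Applied ad valorem rate: 3% + 7% = 10%.
Duty = ¥233,624.61 × 10% = ¥23,362.46.
Line 3 (H-251, Seroria, 2,356 liters, ¥267,005.48):
Base rate for H-251 is 7% + ¥1.74/liter.
H-251 has an FTA preferential rate, but origin Seroria is not Orland; base rate stands.
Duty = ¥267,005.48 × 7% + 2,356 × ¥1.74 = ¥22,789.82.
Total = ¥4,244.52 + ¥23,362.46 + ¥22,789.82 = ¥50,396.80.

¥50,396.80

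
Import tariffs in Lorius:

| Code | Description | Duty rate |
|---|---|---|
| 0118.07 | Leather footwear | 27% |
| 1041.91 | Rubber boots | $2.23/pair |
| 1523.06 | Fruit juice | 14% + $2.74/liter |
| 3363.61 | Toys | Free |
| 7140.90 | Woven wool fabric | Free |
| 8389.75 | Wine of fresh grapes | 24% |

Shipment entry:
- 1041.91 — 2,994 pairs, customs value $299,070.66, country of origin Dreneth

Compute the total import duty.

$6,676.62

Line 1 (1041.91, Dreneth, 2,994 pairs, $299,070.66):
Base rate for 1041.91 is $2.23/pair.
Duty = 2,994 × $2.23 = $6,676.62.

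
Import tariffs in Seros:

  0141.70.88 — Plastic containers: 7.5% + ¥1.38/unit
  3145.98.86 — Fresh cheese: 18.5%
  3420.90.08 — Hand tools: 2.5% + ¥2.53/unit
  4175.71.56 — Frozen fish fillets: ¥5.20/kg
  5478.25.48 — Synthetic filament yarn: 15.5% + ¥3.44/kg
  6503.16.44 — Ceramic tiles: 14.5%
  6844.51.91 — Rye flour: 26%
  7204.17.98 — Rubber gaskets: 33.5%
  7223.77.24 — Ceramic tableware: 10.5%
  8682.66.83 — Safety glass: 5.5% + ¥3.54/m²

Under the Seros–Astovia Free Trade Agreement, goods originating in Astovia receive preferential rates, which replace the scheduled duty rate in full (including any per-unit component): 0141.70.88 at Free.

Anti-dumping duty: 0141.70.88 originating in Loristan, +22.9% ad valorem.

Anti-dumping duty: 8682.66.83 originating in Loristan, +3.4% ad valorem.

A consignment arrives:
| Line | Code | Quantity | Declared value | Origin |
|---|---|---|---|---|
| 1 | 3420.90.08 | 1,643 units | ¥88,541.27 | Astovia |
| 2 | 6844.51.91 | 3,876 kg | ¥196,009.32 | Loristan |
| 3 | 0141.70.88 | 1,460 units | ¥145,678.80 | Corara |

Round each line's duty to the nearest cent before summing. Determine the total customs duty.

Line 1 (3420.90.08, Astovia, 1,643 units, ¥88,541.27):
Base rate for 3420.90.08 is 2.5% + ¥2.53/unit.
Origin Astovia is the FTA partner but 3420.90.08 is not on the preference list; base rate stands.
Duty = ¥88,541.27 × 2.5% + 1,643 × ¥2.53 = ¥6,370.32.
Line 2 (6844.51.91, Loristan, 3,876 kg, ¥196,009.32):
Base rate for 6844.51.91 is 26%.
Duty = ¥196,009.32 × 26% = ¥50,962.42.
Line 3 (0141.70.88, Corara, 1,460 units, ¥145,678.80):
Base rate for 0141.70.88 is 7.5% + ¥1.38/unit.
0141.70.88 has an FTA preferential rate, but origin Corara is not Astovia; base rate stands.
The additional-duty order on 0141.70.88 targets Loristan, not Corara; it does not apply.
Duty = ¥145,678.80 × 7.5% + 1,460 × ¥1.38 = ¥12,940.71.
Total = ¥6,370.32 + ¥50,962.42 + ¥12,940.71 = ¥70,273.45.

¥70,273.45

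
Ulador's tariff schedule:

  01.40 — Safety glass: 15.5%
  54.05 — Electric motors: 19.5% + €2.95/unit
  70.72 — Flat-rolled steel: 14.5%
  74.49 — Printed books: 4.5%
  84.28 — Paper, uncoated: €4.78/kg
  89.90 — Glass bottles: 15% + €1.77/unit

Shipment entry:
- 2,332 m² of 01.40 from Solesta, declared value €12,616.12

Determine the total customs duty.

Line 1 (01.40, Solesta, 2,332 m², €12,616.12):
Base rate for 01.40 is 15.5%.
Duty = €12,616.12 × 15.5% = €1,955.50.

€1,955.50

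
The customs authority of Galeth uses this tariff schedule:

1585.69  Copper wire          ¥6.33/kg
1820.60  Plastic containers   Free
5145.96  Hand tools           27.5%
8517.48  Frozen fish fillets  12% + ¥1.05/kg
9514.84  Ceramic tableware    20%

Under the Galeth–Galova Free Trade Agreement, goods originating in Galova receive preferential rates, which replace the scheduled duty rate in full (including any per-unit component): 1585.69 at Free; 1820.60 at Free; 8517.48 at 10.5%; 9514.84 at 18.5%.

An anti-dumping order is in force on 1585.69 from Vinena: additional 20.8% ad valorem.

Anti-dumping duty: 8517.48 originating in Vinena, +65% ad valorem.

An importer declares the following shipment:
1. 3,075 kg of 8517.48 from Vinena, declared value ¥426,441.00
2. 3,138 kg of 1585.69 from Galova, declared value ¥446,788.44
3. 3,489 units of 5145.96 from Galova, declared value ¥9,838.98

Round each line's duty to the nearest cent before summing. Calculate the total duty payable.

Line 1 (8517.48, Vinena, 3,075 kg, ¥426,441.00):
Base rate for 8517.48 is 12% + ¥1.05/kg.
8517.48 has an FTA preferential rate, but origin Vinena is not Galova; base rate stands.
Additional duty on 8517.48 from Vinena: +65%. Applied ad valorem rate: 12% + 65% = 77%.
Duty = ¥426,441.00 × 77% + 3,075 × ¥1.05 = ¥331,588.32.
Line 2 (1585.69, Galova, 3,138 kg, ¥446,788.44):
Base rate for 1585.69 is ¥6.33/kg.
Origin Galova qualifies under the Galeth–Galova agreement and 1585.69 is covered: preferential rate Free applies instead.
The additional-duty order on 1585.69 targets Vinena, not Galova; it does not apply.
Duty = ¥446,788.44 × 0% = ¥0.00.
Line 3 (5145.96, Galova, 3,489 units, ¥9,838.98):
Base rate for 5145.96 is 27.5%.
Origin Galova is the FTA partner but 5145.96 is not on the preference list; base rate stands.
Duty = ¥9,838.98 × 27.5% = ¥2,705.72.
Total = ¥331,588.32 + ¥0.00 + ¥2,705.72 = ¥334,294.04.

¥334,294.04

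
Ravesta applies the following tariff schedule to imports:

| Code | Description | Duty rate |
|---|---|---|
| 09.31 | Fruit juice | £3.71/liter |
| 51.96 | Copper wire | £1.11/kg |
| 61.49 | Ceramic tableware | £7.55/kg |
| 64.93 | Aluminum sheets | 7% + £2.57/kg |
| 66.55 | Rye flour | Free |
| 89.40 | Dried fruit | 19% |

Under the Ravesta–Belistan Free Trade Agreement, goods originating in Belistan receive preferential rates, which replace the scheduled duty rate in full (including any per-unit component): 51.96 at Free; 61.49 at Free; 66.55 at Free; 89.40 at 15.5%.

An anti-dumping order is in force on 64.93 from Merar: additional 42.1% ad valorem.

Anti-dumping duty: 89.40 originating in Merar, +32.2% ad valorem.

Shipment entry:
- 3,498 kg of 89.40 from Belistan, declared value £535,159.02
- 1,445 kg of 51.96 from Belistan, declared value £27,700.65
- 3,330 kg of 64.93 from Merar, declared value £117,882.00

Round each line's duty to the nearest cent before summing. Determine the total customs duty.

Line 1 (89.40, Belistan, 3,498 kg, £535,159.02):
Base rate for 89.40 is 19%.
Origin Belistan qualifies under the Ravesta–Belistan agreement and 89.40 is covered: preferential rate 15.5% applies instead.
The additional-duty order on 89.40 targets Merar, not Belistan; it does not apply.
Duty = £535,159.02 × 15.5% = £82,949.65.
Line 2 (51.96, Belistan, 1,445 kg, £27,700.65):
Base rate for 51.96 is £1.11/kg.
Origin Belistan qualifies under the Ravesta–Belistan agreement and 51.96 is covered: preferential rate Free applies instead.
Duty = £27,700.65 × 0% = £0.00.
Line 3 (64.93, Merar, 3,330 kg, £117,882.00):
Base rate for 64.93 is 7% + £2.57/kg.
Additional duty on 64.93 from Merar: +42.1%. Applied ad valorem rate: 7% + 42.1% = 49.1%.
Duty = £117,882.00 × 49.1% + 3,330 × £2.57 = £66,438.16.
Total = £82,949.65 + £0.00 + £66,438.16 = £149,387.81.

£149,387.81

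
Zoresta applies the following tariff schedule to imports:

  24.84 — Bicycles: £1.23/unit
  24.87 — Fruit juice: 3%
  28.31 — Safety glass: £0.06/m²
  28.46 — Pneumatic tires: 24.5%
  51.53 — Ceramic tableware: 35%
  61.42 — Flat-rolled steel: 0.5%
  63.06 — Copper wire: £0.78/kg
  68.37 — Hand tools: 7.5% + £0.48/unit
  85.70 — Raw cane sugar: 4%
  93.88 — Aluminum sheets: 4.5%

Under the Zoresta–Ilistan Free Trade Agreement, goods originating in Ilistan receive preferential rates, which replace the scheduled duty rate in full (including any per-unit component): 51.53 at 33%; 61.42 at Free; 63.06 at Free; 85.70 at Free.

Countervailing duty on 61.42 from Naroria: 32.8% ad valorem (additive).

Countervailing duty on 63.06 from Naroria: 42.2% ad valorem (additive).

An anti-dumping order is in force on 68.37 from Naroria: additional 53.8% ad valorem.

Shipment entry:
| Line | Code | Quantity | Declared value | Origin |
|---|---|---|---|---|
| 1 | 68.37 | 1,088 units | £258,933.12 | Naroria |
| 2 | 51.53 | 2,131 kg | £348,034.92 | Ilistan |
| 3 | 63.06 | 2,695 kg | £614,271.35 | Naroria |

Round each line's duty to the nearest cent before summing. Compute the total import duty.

Line 1 (68.37, Naroria, 1,088 units, £258,933.12):
Base rate for 68.37 is 7.5% + £0.48/unit.
Additional duty on 68.37 from Naroria: +53.8%. Applied ad valorem rate: 7.5% + 53.8% = 61.3%.
Duty = £258,933.12 × 61.3% + 1,088 × £0.48 = £159,248.24.
Line 2 (51.53, Ilistan, 2,131 kg, £348,034.92):
Base rate for 51.53 is 35%.
Origin Ilistan qualifies under the Zoresta–Ilistan agreement and 51.53 is covered: preferential rate 33% applies instead.
Duty = £348,034.92 × 33% = £114,851.52.
Line 3 (63.06, Naroria, 2,695 kg, £614,271.35):
Base rate for 63.06 is £0.78/kg.
63.06 has an FTA preferential rate, but origin Naroria is not Ilistan; base rate stands.
Additional duty on 63.06 from Naroria: +42.2% ad valorem. Applied ad valorem rate = 42.2%.
Duty = £614,271.35 × 42.2% + 2,695 × £0.78 = £261,324.61.
Total = £159,248.24 + £114,851.52 + £261,324.61 = £535,424.37.

£535,424.37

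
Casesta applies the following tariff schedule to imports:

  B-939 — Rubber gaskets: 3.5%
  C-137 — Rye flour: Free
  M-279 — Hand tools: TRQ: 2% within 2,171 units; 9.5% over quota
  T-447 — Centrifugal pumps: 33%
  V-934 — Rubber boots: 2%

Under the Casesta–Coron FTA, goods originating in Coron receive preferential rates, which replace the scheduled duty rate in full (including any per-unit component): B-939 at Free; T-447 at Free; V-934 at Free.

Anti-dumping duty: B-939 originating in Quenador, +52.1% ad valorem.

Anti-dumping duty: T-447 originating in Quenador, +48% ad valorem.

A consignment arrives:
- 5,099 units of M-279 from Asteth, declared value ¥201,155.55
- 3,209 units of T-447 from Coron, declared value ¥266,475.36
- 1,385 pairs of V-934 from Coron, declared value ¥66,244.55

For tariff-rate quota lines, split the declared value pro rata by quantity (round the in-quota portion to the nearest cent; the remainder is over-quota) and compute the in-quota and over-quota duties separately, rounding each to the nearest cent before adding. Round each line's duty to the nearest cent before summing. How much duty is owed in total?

¥12,686.33

Line 1 (M-279, Asteth, 5,099 units, ¥201,155.55):
Code M-279 is under a tariff-rate quota (threshold 2,171 units). In-quota: 2,171 units at 2%; over-quota: 2,928 units at 9.5%.
Pro-rata value split: in-quota = ¥201,155.55 × 2,171/5,099 = ¥85,645.95; over-quota = ¥201,155.55 − ¥85,645.95 = ¥115,509.60.
In-quota duty = ¥85,645.95 × 2% = ¥1,712.92. Over-quota duty = ¥115,509.60 × 9.5% = ¥10,973.41.
Line duty = ¥1,712.92 + ¥10,973.41 = ¥12,686.33.
Line 2 (T-447, Coron, 3,209 units, ¥266,475.36):
Base rate for T-447 is 33%.
Origin Coron qualifies under the Casesta–Coron agreement and T-447 is covered: preferential rate Free applies instead.
The additional-duty order on T-447 targets Quenador, not Coron; it does not apply.
Duty = ¥266,475.36 × 0% = ¥0.00.
Line 3 (V-934, Coron, 1,385 pairs, ¥66,244.55):
Base rate for V-934 is 2%.
Origin Coron qualifies under the Casesta–Coron agreement and V-934 is covered: preferential rate Free applies instead.
Duty = ¥66,244.55 × 0% = ¥0.00.
Total = ¥12,686.33 + ¥0.00 + ¥0.00 = ¥12,686.33.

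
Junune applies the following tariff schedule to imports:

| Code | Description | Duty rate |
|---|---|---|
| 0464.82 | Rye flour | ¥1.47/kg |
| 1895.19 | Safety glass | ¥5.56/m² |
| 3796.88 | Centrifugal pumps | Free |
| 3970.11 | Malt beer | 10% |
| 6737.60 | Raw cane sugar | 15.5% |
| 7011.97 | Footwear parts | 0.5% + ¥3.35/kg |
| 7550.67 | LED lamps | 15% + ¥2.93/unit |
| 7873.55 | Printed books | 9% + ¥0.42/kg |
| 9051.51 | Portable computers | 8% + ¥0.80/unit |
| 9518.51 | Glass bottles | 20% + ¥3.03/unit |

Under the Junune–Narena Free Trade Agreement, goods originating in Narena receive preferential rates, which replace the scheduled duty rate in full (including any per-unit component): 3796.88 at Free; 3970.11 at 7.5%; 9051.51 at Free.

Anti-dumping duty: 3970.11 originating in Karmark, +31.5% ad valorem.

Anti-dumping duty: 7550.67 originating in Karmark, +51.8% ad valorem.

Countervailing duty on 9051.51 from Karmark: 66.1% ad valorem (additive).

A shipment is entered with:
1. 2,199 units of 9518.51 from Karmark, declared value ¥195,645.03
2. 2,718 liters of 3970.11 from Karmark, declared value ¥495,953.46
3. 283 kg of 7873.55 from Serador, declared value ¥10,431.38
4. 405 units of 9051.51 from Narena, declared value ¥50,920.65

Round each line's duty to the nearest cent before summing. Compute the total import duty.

¥252,670.35

Line 1 (9518.51, Karmark, 2,199 units, ¥195,645.03):
Base rate for 9518.51 is 20% + ¥3.03/unit.
Duty = ¥195,645.03 × 20% + 2,199 × ¥3.03 = ¥45,791.98.
Line 2 (3970.11, Karmark, 2,718 liters, ¥495,953.46):
Base rate for 3970.11 is 10%.
3970.11 has an FTA preferential rate, but origin Karmark is not Narena; base rate stands.
Additional duty on 3970.11 from Karmark: +31.5%. Applied ad valorem rate: 10% + 31.5% = 41.5%.
Duty = ¥495,953.46 × 41.5% = ¥205,820.69.
Line 3 (7873.55, Serador, 283 kg, ¥10,431.38):
Base rate for 7873.55 is 9% + ¥0.42/kg.
Duty = ¥10,431.38 × 9% + 283 × ¥0.42 = ¥1,057.68.
Line 4 (9051.51, Narena, 405 units, ¥50,920.65):
Base rate for 9051.51 is 8% + ¥0.80/unit.
Origin Narena qualifies under the Junune–Narena agreement and 9051.51 is covered: preferential rate Free applies instead.
The additional-duty order on 9051.51 targets Karmark, not Narena; it does not apply.
Duty = ¥50,920.65 × 0% = ¥0.00.
Total = ¥45,791.98 + ¥205,820.69 + ¥1,057.68 + ¥0.00 = ¥252,670.35.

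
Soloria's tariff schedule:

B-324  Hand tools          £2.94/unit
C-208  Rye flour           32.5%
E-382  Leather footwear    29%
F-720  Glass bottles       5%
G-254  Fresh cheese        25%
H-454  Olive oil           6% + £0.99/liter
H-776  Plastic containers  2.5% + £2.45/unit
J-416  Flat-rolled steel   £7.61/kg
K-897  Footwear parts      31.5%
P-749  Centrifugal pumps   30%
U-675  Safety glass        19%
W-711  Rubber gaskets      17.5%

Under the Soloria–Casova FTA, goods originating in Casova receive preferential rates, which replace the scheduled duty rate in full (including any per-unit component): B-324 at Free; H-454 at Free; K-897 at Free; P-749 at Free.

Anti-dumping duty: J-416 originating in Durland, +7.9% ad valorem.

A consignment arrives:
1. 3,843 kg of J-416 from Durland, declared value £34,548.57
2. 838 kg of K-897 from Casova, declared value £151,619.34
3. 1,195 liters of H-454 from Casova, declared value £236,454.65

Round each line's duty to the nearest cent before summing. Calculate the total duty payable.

Line 1 (J-416, Durland, 3,843 kg, £34,548.57):
Base rate for J-416 is £7.61/kg.
Additional duty on J-416 from Durland: +7.9% ad valorem. Applied ad valorem rate = 7.9%.
Duty = £34,548.57 × 7.9% + 3,843 × £7.61 = £31,974.57.
Line 2 (K-897, Casova, 838 kg, £151,619.34):
Base rate for K-897 is 31.5%.
Origin Casova qualifies under the Soloria–Casova agreement and K-897 is covered: preferential rate Free applies instead.
Duty = £151,619.34 × 0% = £0.00.
Line 3 (H-454, Casova, 1,195 liters, £236,454.65):
Base rate for H-454 is 6% + £0.99/liter.
Origin Casova qualifies under the Soloria–Casova agreement and H-454 is covered: preferential rate Free applies instead.
Duty = £236,454.65 × 0% = £0.00.
Total = £31,974.57 + £0.00 + £0.00 = £31,974.57.

£31,974.57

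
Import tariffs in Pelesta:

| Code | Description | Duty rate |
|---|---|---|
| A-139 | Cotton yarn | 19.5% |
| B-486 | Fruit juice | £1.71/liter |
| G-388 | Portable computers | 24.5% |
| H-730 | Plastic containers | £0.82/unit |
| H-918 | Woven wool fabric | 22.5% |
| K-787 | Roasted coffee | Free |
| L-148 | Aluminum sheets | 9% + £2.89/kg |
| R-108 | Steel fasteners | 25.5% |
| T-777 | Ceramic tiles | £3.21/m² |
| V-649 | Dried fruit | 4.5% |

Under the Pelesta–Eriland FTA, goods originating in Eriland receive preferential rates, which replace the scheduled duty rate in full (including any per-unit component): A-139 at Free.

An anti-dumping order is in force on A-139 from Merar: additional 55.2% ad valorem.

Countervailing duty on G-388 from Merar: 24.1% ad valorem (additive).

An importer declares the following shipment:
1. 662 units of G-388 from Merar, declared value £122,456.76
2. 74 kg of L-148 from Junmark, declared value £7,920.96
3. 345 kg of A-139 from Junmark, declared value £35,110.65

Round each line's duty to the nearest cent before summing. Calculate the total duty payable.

£67,287.32

Line 1 (G-388, Merar, 662 units, £122,456.76):
Base rate for G-388 is 24.5%.
Additional duty on G-388 from Merar: +24.1%. Applied ad valorem rate: 24.5% + 24.1% = 48.6%.
Duty = £122,456.76 × 48.6% = £59,513.99.
Line 2 (L-148, Junmark, 74 kg, £7,920.96):
Base rate for L-148 is 9% + £2.89/kg.
Duty = £7,920.96 × 9% + 74 × £2.89 = £926.75.
Line 3 (A-139, Junmark, 345 kg, £35,110.65):
Base rate for A-139 is 19.5%.
A-139 has an FTA preferential rate, but origin Junmark is not Eriland; base rate stands.
The additional-duty order on A-139 targets Merar, not Junmark; it does not apply.
Duty = £35,110.65 × 19.5% = £6,846.58.
Total = £59,513.99 + £926.75 + £6,846.58 = £67,287.32.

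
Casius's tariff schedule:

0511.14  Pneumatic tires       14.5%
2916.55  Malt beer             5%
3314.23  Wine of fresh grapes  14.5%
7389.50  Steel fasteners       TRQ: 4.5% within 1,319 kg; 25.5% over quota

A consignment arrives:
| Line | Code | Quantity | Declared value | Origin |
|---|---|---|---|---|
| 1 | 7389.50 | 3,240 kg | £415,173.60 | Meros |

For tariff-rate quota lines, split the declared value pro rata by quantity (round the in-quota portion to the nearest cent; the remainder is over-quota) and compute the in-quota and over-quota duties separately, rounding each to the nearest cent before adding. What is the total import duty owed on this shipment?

£70,375.77

Line 1 (7389.50, Meros, 3,240 kg, £415,173.60):
Code 7389.50 is under a tariff-rate quota (threshold 1,319 kg). In-quota: 1,319 kg at 4.5%; over-quota: 1,921 kg at 25.5%.
Pro-rata value split: in-quota = £415,173.60 × 1,319/3,240 = £169,016.66; over-quota = £415,173.60 − £169,016.66 = £246,156.94.
In-quota duty = £169,016.66 × 4.5% = £7,605.75. Over-quota duty = £246,156.94 × 25.5% = £62,770.02.
Line duty = £7,605.75 + £62,770.02 = £70,375.77.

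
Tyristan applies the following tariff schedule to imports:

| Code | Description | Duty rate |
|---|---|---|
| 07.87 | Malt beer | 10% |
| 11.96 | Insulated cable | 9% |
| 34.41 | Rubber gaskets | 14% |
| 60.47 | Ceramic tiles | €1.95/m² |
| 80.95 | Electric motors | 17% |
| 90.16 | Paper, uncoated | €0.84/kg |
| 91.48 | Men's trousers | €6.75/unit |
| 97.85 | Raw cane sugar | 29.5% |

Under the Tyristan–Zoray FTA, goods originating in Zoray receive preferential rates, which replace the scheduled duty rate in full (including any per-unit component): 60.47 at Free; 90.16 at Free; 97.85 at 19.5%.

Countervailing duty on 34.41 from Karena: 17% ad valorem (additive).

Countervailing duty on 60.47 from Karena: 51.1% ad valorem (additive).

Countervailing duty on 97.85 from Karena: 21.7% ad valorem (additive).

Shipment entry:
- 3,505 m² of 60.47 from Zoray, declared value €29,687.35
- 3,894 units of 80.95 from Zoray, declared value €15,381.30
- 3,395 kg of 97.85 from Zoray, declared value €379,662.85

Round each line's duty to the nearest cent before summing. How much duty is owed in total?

€76,649.08

Line 1 (60.47, Zoray, 3,505 m², €29,687.35):
Base rate for 60.47 is €1.95/m².
Origin Zoray qualifies under the Tyristan–Zoray agreement and 60.47 is covered: preferential rate Free applies instead.
The additional-duty order on 60.47 targets Karena, not Zoray; it does not apply.
Duty = €29,687.35 × 0% = €0.00.
Line 2 (80.95, Zoray, 3,894 units, €15,381.30):
Base rate for 80.95 is 17%.
Origin Zoray is the FTA partner but 80.95 is not on the preference list; base rate stands.
Duty = €15,381.30 × 17% = €2,614.82.
Line 3 (97.85, Zoray, 3,395 kg, €379,662.85):
Base rate for 97.85 is 29.5%.
Origin Zoray qualifies under the Tyristan–Zoray agreement and 97.85 is covered: preferential rate 19.5% applies instead.
The additional-duty order on 97.85 targets Karena, not Zoray; it does not apply.
Duty = €379,662.85 × 19.5% = €74,034.26.
Total = €0.00 + €2,614.82 + €74,034.26 = €76,649.08.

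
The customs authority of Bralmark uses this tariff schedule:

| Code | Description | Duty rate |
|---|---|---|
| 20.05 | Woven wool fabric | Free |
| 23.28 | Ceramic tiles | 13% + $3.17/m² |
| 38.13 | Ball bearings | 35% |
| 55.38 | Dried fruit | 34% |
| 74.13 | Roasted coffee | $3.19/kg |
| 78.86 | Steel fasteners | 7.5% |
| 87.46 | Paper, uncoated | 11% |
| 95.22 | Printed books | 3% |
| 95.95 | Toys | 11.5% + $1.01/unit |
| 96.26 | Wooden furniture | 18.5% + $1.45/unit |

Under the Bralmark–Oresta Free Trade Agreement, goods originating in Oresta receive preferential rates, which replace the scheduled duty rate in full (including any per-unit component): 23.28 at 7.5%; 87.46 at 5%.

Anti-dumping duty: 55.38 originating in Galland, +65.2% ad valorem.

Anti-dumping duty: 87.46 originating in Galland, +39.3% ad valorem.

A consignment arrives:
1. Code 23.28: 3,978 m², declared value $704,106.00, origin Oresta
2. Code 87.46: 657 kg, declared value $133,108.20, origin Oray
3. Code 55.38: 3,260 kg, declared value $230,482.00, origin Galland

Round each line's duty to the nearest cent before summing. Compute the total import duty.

$296,087.99

Line 1 (23.28, Oresta, 3,978 m², $704,106.00):
Base rate for 23.28 is 13% + $3.17/m².
Origin Oresta qualifies under the Bralmark–Oresta agreement and 23.28 is covered: preferential rate 7.5% applies instead.
Duty = $704,106.00 × 7.5% = $52,807.95.
Line 2 (87.46, Oray, 657 kg, $133,108.20):
Base rate for 87.46 is 11%.
87.46 has an FTA preferential rate, but origin Oray is not Oresta; base rate stands.
The additional-duty order on 87.46 targets Galland, not Oray; it does not apply.
Duty = $133,108.20 × 11% = $14,641.90.
Line 3 (55.38, Galland, 3,260 kg, $230,482.00):
Base rate for 55.38 is 34%.
Additional duty on 55.38 from Galland: +65.2%. Applied ad valorem rate: 34% + 65.2% = 99.2%.
Duty = $230,482.00 × 99.2% = $228,638.14.
Total = $52,807.95 + $14,641.90 + $228,638.14 = $296,087.99.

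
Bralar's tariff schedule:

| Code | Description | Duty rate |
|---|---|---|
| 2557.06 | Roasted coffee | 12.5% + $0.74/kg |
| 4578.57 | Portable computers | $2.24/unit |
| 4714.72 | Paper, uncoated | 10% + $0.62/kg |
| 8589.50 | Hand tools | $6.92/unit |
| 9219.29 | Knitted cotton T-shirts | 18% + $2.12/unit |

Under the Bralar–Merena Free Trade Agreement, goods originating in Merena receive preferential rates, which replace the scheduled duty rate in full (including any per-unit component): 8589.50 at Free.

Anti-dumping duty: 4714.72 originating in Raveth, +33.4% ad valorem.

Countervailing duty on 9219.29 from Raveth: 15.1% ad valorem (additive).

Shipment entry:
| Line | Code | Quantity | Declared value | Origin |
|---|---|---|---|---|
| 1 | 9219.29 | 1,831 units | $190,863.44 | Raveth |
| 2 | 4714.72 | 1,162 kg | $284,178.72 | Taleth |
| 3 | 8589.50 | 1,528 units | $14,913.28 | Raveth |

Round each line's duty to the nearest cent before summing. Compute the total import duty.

$106,769.59

Line 1 (9219.29, Raveth, 1,831 units, $190,863.44):
Base rate for 9219.29 is 18% + $2.12/unit.
Additional duty on 9219.29 from Raveth: +15.1%. Applied ad valorem rate: 18% + 15.1% = 33.1%.
Duty = $190,863.44 × 33.1% + 1,831 × $2.12 = $67,057.52.
Line 2 (4714.72, Taleth, 1,162 kg, $284,178.72):
Base rate for 4714.72 is 10% + $0.62/kg.
The additional-duty order on 4714.72 targets Raveth, not Taleth; it does not apply.
Duty = $284,178.72 × 10% + 1,162 × $0.62 = $29,138.31.
Line 3 (8589.50, Raveth, 1,528 units, $14,913.28):
Base rate for 8589.50 is $6.92/unit.
8589.50 has an FTA preferential rate, but origin Raveth is not Merena; base rate stands.
Duty = 1,528 × $6.92 = $10,573.76.
Total = $67,057.52 + $29,138.31 + $10,573.76 = $106,769.59.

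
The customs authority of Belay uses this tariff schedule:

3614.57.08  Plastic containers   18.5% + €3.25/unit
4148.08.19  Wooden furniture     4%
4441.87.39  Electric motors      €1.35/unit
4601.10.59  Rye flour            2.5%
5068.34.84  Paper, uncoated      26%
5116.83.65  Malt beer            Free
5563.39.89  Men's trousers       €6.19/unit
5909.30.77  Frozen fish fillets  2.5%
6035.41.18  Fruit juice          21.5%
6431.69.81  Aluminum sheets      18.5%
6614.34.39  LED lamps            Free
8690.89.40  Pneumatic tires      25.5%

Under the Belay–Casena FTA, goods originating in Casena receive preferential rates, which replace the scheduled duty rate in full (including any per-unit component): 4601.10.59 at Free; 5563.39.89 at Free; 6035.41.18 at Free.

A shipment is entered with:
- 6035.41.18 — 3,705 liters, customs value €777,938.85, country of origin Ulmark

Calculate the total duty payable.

€167,256.85

Line 1 (6035.41.18, Ulmark, 3,705 liters, €777,938.85):
Base rate for 6035.41.18 is 21.5%.
6035.41.18 has an FTA preferential rate, but origin Ulmark is not Casena; base rate stands.
Duty = €777,938.85 × 21.5% = €167,256.85.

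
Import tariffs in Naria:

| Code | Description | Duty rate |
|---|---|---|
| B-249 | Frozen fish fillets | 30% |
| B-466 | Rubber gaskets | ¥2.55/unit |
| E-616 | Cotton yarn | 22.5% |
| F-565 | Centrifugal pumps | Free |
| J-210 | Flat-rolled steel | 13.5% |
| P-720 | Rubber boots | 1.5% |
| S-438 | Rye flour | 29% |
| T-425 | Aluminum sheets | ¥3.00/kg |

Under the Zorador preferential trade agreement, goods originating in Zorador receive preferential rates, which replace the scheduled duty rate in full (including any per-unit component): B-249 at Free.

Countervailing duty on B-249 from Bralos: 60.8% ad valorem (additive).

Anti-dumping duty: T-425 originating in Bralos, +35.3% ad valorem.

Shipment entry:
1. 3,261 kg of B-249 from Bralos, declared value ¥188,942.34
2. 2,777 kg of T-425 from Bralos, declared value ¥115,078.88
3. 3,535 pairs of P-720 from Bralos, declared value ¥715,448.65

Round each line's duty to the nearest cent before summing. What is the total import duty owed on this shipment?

¥231,245.21

Line 1 (B-249, Bralos, 3,261 kg, ¥188,942.34):
Base rate for B-249 is 30%.
B-249 has an FTA preferential rate, but origin Bralos is not Zorador; base rate stands.
Additional duty on B-249 from Bralos: +60.8%. Applied ad valorem rate: 30% + 60.8% = 90.8%.
Duty = ¥188,942.34 × 90.8% = ¥171,559.64.
Line 2 (T-425, Bralos, 2,777 kg, ¥115,078.88):
Base rate for T-425 is ¥3.00/kg.
Additional duty on T-425 from Bralos: +35.3% ad valorem. Applied ad valorem rate = 35.3%.
Duty = ¥115,078.88 × 35.3% + 2,777 × ¥3.00 = ¥48,953.84.
Line 3 (P-720, Bralos, 3,535 pairs, ¥715,448.65):
Base rate for P-720 is 1.5%.
Duty = ¥715,448.65 × 1.5% = ¥10,731.73.
Total = ¥171,559.64 + ¥48,953.84 + ¥10,731.73 = ¥231,245.21.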